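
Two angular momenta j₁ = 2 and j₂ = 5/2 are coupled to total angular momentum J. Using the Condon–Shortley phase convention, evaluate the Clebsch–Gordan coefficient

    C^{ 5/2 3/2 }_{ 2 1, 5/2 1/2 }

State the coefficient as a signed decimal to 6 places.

triangle: 2!*2!*3!/8! = 24/40320
(j±m)!: 3!*1!*3!*2!*4!*1! = 1728
prefactor² = (2J+1)*Δ*N² = 216/35
  k=0: +1/(0!*2!*1!*3!*1!*0!) = 1/12
  k=1: −1/(1!*1!*0!*2!*2!*1!) = -1/4
Σ = -1/6  ⇒  CG² = 216/35*(-1/6)² = 6/35
CG = −√(6/35) = -0.414039

−√(6/35) = -0.414039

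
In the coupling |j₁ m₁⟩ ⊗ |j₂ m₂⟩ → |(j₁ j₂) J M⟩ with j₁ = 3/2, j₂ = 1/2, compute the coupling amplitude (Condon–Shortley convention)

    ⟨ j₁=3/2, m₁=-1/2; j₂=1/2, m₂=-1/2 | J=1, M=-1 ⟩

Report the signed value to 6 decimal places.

+√(1/4) ≈ +0.500000

triangle: 1!*2!*0!/4! = 2/24
(j±m)!: 1!*2!*0!*1!*0!*2! = 4
prefactor² = (2J+1)*Δ*N² = 1
  k=0: +1/(0!*1!*2!*0!*0!*0!) = 1/2
Σ = 1/2  ⇒  CG² = 1*1/2² = 1/4
CG = +√(1/4) = +0.500000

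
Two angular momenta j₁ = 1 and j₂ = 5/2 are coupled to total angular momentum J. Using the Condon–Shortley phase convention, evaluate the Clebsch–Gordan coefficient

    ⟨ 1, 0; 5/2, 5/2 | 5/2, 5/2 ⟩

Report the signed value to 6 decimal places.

√[6·1!1!4!/7! · 1!1!5!0!5!0!] = √(2880/7)
  +(−1)^1/∏(1,0,0,4,1,0)! = -1/24  (running -1/24)
⟨..|..⟩ = √(2880/7)·(-1/24) = -0.845154

−√(5/7) = -0.845154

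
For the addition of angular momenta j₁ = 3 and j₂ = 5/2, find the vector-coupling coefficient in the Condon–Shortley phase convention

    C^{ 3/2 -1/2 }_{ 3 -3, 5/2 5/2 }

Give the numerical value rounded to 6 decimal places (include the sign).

+0.597614

triangle: 4!×2!×1!/8! = 48/40320
(j±m)!: 0!×6!×5!×0!×1!×2! = 172800
prefactor² = (2J+1)×Δ×N² = 5760/7
  k=4: +1/(4!×0!×2!×1!×0!×0!) = 1/48
Σ = 1/48  ⇒  CG² = 5760/7×1/48² = 5/14
CG = +√(5/14) = +0.597614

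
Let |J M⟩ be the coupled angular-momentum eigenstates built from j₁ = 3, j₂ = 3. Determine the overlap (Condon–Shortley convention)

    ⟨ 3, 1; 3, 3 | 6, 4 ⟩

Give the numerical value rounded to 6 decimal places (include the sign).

j₁+j₂−J=0  J+j₁−j₂=6  J−j₁+j₂=6  j₁+j₂+J+1=13
(j₁±m₁, j₂±m₂, J±M) = (4,2,6,0,10,2)
P² = 2985984000/11
sum k=0..0:
  [0] +1/34560 = 1/34560
S = 1/34560
C² = P²·S² = 5/22 ; C = +0.476731

+0.476731  (= +√(5/22))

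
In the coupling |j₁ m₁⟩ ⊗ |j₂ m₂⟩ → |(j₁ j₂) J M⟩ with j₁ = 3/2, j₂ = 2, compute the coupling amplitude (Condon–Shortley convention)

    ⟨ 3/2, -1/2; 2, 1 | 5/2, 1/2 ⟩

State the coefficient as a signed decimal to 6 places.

−√(5/14) = -0.597614

√[6·1!2!3!/7! · 1!2!3!1!3!2!] = √(72/35)
  +(−1)^0/∏(0,1,2,3,0,0)! = 1/12  (running 1/12)
  +(−1)^1/∏(1,0,1,2,1,1)! = -1/2  (running -5/12)
⟨..|..⟩ = √(72/35)·(-5/12) = -0.597614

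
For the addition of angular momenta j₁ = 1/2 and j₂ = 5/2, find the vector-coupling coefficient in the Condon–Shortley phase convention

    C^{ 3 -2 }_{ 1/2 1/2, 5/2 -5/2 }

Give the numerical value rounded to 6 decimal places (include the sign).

√[7·0!1!5!/7! · 1!0!0!5!1!5!] = √(2400)
  +(−1)^0/∏(0,0,0,0,1,5)! = 1/120  (running 1/120)
⟨..|..⟩ = √(2400)·(1/120) = +0.408248

+√(1/6) ≈ +0.408248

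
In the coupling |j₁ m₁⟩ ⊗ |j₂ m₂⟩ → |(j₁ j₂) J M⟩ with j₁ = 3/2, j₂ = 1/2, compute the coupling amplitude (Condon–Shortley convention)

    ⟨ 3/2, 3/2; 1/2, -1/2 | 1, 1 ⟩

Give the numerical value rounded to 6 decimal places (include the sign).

+0.866025  (= +√(3/4))

triangle: 1!*2!*0!/4! = 2/24
(j±m)!: 3!*0!*0!*1!*2!*0! = 12
prefactor² = (2J+1)*Δ*N² = 3
  k=0: +1/(0!*1!*0!*0!*2!*0!) = 1/2
Σ = 1/2  ⇒  CG² = 3*1/2² = 3/4
CG = +√(3/4) = +0.866025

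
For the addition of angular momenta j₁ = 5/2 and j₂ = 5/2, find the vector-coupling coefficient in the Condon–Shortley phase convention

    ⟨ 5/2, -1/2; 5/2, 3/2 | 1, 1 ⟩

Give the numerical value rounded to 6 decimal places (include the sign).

-0.478091

j₁+j₂−J=4  J+j₁−j₂=1  J−j₁+j₂=1  j₁+j₂+J+1=7
(j₁±m₁, j₂±m₂, J±M) = (2,3,4,1,2,0)
P² = 288/35
sum k=3..3:
  [3] −1/6 = -1/6
S = -1/6
C² = P²·S² = 8/35 ; C = -0.478091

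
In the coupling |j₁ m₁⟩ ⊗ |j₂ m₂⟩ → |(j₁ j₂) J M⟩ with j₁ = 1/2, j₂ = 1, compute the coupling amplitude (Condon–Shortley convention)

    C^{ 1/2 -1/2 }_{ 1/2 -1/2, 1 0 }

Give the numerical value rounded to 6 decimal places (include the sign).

-0.577350  (= −√(1/3))

√[2·1!0!1!/3! · 0!1!1!1!0!1!] = √(1/3)
  +(−1)^1/∏(1,0,0,0,0,1)! = -1  (running -1)
⟨..|..⟩ = √(1/3)·(-1) = -0.577350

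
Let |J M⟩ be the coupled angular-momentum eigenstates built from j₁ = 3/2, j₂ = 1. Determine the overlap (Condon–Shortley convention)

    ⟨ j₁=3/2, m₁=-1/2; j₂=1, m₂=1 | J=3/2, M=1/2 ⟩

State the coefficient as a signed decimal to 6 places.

j₁+j₂−J=1  J+j₁−j₂=2  J−j₁+j₂=1  j₁+j₂+J+1=5
(j₁±m₁, j₂±m₂, J±M) = (1,2,2,0,2,1)
P² = 8/15
sum k=1..1:
  [1] −1/1 = -1
S = -1
C² = P²·S² = 8/15 ; C = -0.730297

-0.730297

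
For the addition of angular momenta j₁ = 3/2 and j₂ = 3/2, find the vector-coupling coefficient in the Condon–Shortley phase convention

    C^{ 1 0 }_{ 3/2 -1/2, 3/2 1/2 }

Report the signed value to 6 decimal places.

−√(1/20) ≈ -0.223607

j₁+j₂−J=2  J+j₁−j₂=1  J−j₁+j₂=1  j₁+j₂+J+1=5
(j₁±m₁, j₂±m₂, J±M) = (1,2,2,1,1,1)
P² = 1/5
sum k=1..2:
  [1] −1/1 = -1
  [2] +1/2 = 1/2
S = -1/2
C² = P²·S² = 1/20 ; C = -0.223607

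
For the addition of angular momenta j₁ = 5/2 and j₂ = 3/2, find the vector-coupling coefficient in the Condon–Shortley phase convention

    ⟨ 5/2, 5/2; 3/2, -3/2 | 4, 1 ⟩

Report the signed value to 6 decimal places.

√[9·0!5!3!/9! · 5!0!0!3!5!3!] = √(64800/7)
  +(−1)^0/∏(0,0,0,0,5,3)! = 1/720  (running 1/720)
⟨..|..⟩ = √(64800/7)·(1/720) = +0.133631

+√(1/56) ≈ +0.133631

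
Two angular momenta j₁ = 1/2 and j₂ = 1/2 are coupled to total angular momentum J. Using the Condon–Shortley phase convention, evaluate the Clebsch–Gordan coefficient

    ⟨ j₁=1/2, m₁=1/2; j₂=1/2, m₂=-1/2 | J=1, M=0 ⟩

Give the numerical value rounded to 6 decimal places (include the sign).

j₁+j₂−J=0  J+j₁−j₂=1  J−j₁+j₂=1  j₁+j₂+J+1=3
(j₁±m₁, j₂±m₂, J±M) = (1,0,0,1,1,1)
P² = 1/2
sum k=0..0:
  [0] +1/1 = 1
S = 1
C² = P²·S² = 1/2 ; C = +0.707107

+0.707107  (= +√(1/2))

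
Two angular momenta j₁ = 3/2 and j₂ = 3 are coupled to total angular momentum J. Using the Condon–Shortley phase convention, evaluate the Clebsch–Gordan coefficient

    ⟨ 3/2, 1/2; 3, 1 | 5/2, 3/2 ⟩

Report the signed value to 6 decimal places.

-0.591608

√[6·2!1!4!/8! · 2!1!4!2!4!1!] = √(576/35)
  +(−1)^0/∏(0,2,1,4,0,0)! = 1/48  (running 1/48)
  +(−1)^1/∏(1,1,0,3,1,1)! = -1/6  (running -7/48)
⟨..|..⟩ = √(576/35)·(-7/48) = -0.591608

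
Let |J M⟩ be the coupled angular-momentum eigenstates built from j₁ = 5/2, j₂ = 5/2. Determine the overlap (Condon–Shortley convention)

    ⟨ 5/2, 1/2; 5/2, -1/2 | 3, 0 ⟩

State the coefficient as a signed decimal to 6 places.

-0.298142  (= −√(4/45))

triangle: 2!·3!·3!/9! = 72/362880
(j±m)!: 3!·2!·2!·3!·3!·3! = 5184
prefactor² = (2J+1)·Δ·N² = 36/5
  k=0: +1/(0!·2!·2!·2!·1!·1!) = 1/8
  k=1: −1/(1!·1!·1!·1!·2!·2!) = -1/4
  k=2: +1/(2!·0!·0!·0!·3!·3!) = 1/72
Σ = -1/9  ⇒  CG² = 36/5·(-1/9)² = 4/45
CG = −√(4/45) = -0.298142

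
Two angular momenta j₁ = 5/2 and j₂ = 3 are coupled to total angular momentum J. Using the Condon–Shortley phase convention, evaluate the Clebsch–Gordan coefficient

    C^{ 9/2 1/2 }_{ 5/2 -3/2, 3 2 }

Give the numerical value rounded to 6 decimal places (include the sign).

−√(361/1386) = -0.510355

triangle: 1!·4!·5!/11! = 2880/39916800
(j±m)!: 1!·4!·5!·1!·5!·4! = 8294400
prefactor² = (2J+1)·Δ·N² = 460800/77
  k=0: +1/(0!·1!·4!·5!·0!·0!) = 1/2880
  k=1: −1/(1!·0!·3!·4!·1!·1!) = -1/144
Σ = -19/2880  ⇒  CG² = 460800/77·(-19/2880)² = 361/1386
CG = −√(361/1386) = -0.510355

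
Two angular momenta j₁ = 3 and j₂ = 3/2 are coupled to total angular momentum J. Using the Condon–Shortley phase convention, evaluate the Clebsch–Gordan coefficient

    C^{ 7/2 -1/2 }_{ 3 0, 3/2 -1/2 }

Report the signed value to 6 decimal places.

triangle: 1!·5!·2!/9! = 240/362880
(j±m)!: 3!·3!·1!·2!·3!·4! = 10368
prefactor² = (2J+1)·Δ·N² = 384/7
  k=0: +1/(0!·1!·3!·1!·2!·1!) = 1/12
  k=1: −1/(1!·0!·2!·0!·3!·2!) = -1/24
Σ = 1/24  ⇒  CG² = 384/7·1/24² = 2/21
CG = +√(2/21) = +0.308607

+0.308607  (= +√(2/21))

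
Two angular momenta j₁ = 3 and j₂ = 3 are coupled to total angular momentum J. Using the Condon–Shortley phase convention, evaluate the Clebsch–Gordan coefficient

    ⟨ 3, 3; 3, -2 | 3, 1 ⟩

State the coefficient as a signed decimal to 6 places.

triangle: 3!*3!*3!/10! = 216/3628800
(j±m)!: 6!*0!*1!*5!*4!*2! = 4147200
prefactor² = (2J+1)*Δ*N² = 1728
  k=0: +1/(0!*3!*0!*1!*3!*2!) = 1/72
Σ = 1/72  ⇒  CG² = 1728*1/72² = 1/3
CG = +√(1/3) = +0.577350

+0.577350  (= +√(1/3))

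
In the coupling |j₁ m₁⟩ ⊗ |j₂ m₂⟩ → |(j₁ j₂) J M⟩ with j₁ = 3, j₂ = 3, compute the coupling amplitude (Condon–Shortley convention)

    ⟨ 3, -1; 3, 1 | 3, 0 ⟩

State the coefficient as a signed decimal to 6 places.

√[7·3!3!3!/10! · 2!4!4!2!3!3!] = √(864/25)
  +(−1)^1/∏(1,2,3,3,0,0)! = -1/72  (running -1/72)
  +(−1)^2/∏(2,1,2,2,1,1)! = 1/8  (running 1/9)
  +(−1)^3/∏(3,0,1,1,2,2)! = -1/24  (running 5/72)
⟨..|..⟩ = √(864/25)·(5/72) = +0.408248

+√(1/6) = +0.408248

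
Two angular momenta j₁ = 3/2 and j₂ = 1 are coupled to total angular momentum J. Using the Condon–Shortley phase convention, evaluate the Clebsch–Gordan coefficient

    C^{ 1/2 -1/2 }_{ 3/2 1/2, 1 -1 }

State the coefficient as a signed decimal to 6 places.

√[2·2!1!0!/4! · 2!1!0!2!0!1!] = √(2/3)
  +(−1)^0/∏(0,2,1,0,0,0)! = 1/2  (running 1/2)
⟨..|..⟩ = √(2/3)·(1/2) = +0.408248

+√(1/6) = +0.408248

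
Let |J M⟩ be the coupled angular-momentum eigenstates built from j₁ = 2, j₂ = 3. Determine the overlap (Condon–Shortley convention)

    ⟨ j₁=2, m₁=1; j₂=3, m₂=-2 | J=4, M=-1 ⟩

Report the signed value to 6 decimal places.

√[9·1!3!5!/10! · 3!1!1!5!3!5!] = √(6480/7)
  +(−1)^0/∏(0,1,1,1,2,4)! = 1/48  (running 1/48)
  +(−1)^1/∏(1,0,0,0,3,5)! = -1/720  (running 7/360)
⟨..|..⟩ = √(6480/7)·(7/360) = +0.591608

+0.591608  (= +√(7/20))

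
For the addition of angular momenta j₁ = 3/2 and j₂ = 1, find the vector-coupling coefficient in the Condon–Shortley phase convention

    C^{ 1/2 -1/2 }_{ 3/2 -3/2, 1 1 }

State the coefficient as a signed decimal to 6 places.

+√(1/2) ≈ +0.707107

j₁+j₂−J=2  J+j₁−j₂=1  J−j₁+j₂=0  j₁+j₂+J+1=4
(j₁±m₁, j₂±m₂, J±M) = (0,3,2,0,0,1)
P² = 2
sum k=2..2:
  [2] +1/2 = 1/2
S = 1/2
C² = P²·S² = 1/2 ; C = +0.707107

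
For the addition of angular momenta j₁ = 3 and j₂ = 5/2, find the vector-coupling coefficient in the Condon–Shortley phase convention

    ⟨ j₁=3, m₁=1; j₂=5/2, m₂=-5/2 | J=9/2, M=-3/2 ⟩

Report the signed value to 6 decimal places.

triangle: 1!*5!*4!/11! = 2880/39916800
(j±m)!: 4!*2!*0!*5!*3!*6! = 24883200
prefactor² = (2J+1)*Δ*N² = 1382400/77
  k=0: +1/(0!*1!*2!*0!*3!*4!) = 1/288
Σ = 1/288  ⇒  CG² = 1382400/77*1/288² = 50/231
CG = +√(50/231) = +0.465242

+0.465242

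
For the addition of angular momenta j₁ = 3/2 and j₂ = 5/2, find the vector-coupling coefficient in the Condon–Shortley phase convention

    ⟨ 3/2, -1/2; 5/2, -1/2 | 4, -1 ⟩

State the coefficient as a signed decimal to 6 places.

triangle: 0!*3!*5!/9! = 720/362880
(j±m)!: 1!*2!*2!*3!*3!*5! = 17280
prefactor² = (2J+1)*Δ*N² = 2160/7
  k=0: +1/(0!*0!*2!*2!*1!*3!) = 1/24
Σ = 1/24  ⇒  CG² = 2160/7*1/24² = 15/28
CG = +√(15/28) = +0.731925

+0.731925  (= +√(15/28))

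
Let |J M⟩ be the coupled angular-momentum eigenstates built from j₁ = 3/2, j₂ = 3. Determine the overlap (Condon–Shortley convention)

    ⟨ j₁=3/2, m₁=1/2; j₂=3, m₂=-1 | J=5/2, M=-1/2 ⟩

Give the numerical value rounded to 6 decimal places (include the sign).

-0.119523  (= −√(1/70))

j₁+j₂−J=2  J+j₁−j₂=1  J−j₁+j₂=4  j₁+j₂+J+1=8
(j₁±m₁, j₂±m₂, J±M) = (2,1,2,4,2,3)
P² = 288/35
sum k=0..1:
  [0] +1/8 = 1/8
  [1] −1/6 = -1/6
S = -1/24
C² = P²·S² = 1/70 ; C = -0.119523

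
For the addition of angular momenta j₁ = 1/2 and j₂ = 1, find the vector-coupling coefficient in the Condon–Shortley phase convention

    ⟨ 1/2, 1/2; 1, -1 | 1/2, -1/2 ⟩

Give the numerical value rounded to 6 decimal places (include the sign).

j₁+j₂−J=1  J+j₁−j₂=0  J−j₁+j₂=1  j₁+j₂+J+1=3
(j₁±m₁, j₂±m₂, J±M) = (1,0,0,2,0,1)
P² = 2/3
sum k=0..0:
  [0] +1/1 = 1
S = 1
C² = P²·S² = 2/3 ; C = +0.816497

+0.816497  (= +√(2/3))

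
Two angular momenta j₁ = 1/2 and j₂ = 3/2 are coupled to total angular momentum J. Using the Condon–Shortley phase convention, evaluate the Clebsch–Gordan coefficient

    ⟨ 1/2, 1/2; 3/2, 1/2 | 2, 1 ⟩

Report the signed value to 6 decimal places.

+0.866025  (= +√(3/4))

triangle: 0!*1!*3!/5! = 6/120
(j±m)!: 1!*0!*2!*1!*3!*1! = 12
prefactor² = (2J+1)*Δ*N² = 3
  k=0: +1/(0!*0!*0!*2!*1!*1!) = 1/2
Σ = 1/2  ⇒  CG² = 3*1/2² = 3/4
CG = +√(3/4) = +0.866025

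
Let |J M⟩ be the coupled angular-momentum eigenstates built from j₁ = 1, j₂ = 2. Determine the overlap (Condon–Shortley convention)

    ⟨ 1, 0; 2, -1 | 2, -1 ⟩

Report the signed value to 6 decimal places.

+0.408248  (= +√(1/6))

triangle: 1!×1!×3!/6! = 6/720
(j±m)!: 1!×1!×1!×3!×1!×3! = 36
prefactor² = (2J+1)×Δ×N² = 3/2
  k=0: +1/(0!×1!×1!×1!×0!×2!) = 1/2
  k=1: −1/(1!×0!×0!×0!×1!×3!) = -1/6
Σ = 1/3  ⇒  CG² = 3/2×1/3² = 1/6
CG = +√(1/6) = +0.408248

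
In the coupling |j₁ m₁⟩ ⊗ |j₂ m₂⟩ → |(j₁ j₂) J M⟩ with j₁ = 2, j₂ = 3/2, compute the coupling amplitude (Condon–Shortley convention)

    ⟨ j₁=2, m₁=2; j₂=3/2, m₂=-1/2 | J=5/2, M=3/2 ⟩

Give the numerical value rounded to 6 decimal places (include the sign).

√[6·1!3!2!/7! · 4!0!1!2!4!1!] = √(576/35)
  +(−1)^0/∏(0,1,0,1,3,1)! = 1/6  (running 1/6)
⟨..|..⟩ = √(576/35)·(1/6) = +0.676123

+0.676123  (= +√(16/35))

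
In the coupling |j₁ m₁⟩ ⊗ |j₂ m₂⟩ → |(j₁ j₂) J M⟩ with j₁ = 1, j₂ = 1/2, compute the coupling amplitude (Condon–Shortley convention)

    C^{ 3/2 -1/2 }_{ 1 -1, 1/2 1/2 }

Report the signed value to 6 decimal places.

+0.577350

√[4·0!2!1!/4! · 0!2!1!0!1!2!] = √(4/3)
  +(−1)^0/∏(0,0,2,1,0,0)! = 1/2  (running 1/2)
⟨..|..⟩ = √(4/3)·(1/2) = +0.577350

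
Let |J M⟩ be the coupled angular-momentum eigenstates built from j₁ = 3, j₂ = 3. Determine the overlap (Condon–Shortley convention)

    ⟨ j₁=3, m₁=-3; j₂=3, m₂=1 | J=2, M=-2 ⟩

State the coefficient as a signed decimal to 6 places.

j₁+j₂−J=4  J+j₁−j₂=2  J−j₁+j₂=2  j₁+j₂+J+1=9
(j₁±m₁, j₂±m₂, J±M) = (0,6,4,2,0,4)
P² = 7680/7
sum k=4..4:
  [4] +1/96 = 1/96
S = 1/96
C² = P²·S² = 5/42 ; C = +0.345033

+√(5/42) = +0.345033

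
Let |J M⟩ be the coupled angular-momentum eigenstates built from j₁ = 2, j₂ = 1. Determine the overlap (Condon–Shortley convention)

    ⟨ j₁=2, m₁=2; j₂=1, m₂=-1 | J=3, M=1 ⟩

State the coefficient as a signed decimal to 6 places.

+0.258199  (= +√(1/15))

triangle: 0!·4!·2!/7! = 48/5040
(j±m)!: 4!·0!·0!·2!·4!·2! = 2304
prefactor² = (2J+1)·Δ·N² = 768/5
  k=0: +1/(0!·0!·0!·0!·4!·2!) = 1/48
Σ = 1/48  ⇒  CG² = 768/5·1/48² = 1/15
CG = +√(1/15) = +0.258199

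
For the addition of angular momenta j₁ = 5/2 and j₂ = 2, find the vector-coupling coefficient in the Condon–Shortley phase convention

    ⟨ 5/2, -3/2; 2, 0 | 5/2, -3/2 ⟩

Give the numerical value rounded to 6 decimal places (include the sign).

j₁+j₂−J=2  J+j₁−j₂=3  J−j₁+j₂=2  j₁+j₂+J+1=8
(j₁±m₁, j₂±m₂, J±M) = (1,4,2,2,1,4)
P² = 288/35
sum k=1..2:
  [1] −1/6 = -1/6
  [2] +1/8 = 1/8
S = -1/24
C² = P²·S² = 1/70 ; C = -0.119523

-0.119523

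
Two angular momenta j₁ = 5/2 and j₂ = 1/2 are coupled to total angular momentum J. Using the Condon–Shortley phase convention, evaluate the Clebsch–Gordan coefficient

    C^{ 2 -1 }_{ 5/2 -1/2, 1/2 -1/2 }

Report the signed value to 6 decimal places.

j₁+j₂−J=1  J+j₁−j₂=4  J−j₁+j₂=0  j₁+j₂+J+1=6
(j₁±m₁, j₂±m₂, J±M) = (2,3,0,1,1,3)
P² = 12
sum k=0..0:
  [0] +1/6 = 1/6
S = 1/6
C² = P²·S² = 1/3 ; C = +0.577350

+0.577350  (= +√(1/3))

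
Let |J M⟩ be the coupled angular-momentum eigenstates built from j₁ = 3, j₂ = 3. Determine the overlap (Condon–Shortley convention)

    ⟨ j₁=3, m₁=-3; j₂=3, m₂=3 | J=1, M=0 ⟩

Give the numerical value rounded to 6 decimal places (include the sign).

√[3·5!1!1!/8! · 0!6!6!0!1!1!] = √(32400/7)
  +(−1)^5/∏(5,0,1,1,0,0)! = -1/120  (running -1/120)
⟨..|..⟩ = √(32400/7)·(-1/120) = -0.566947

−√(9/28) ≈ -0.566947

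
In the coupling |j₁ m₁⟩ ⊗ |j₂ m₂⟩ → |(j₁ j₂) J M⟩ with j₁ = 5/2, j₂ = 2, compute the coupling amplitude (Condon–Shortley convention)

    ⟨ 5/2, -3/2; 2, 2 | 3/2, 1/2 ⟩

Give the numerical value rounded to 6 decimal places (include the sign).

j₁+j₂−J=3  J+j₁−j₂=2  J−j₁+j₂=1  j₁+j₂+J+1=7
(j₁±m₁, j₂±m₂, J±M) = (1,4,4,0,2,1)
P² = 384/35
sum k=3..3:
  [3] −1/6 = -1/6
S = -1/6
C² = P²·S² = 32/105 ; C = -0.552052

−√(32/105) = -0.552052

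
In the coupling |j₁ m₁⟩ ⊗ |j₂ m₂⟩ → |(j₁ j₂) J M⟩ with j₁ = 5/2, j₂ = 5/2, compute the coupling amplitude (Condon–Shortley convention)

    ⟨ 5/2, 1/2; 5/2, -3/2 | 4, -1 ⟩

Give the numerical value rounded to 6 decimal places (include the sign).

triangle: 1!·4!·4!/10! = 576/3628800
(j±m)!: 3!·2!·1!·4!·3!·5! = 207360
prefactor² = (2J+1)·Δ·N² = 10368/35
  k=0: +1/(0!·1!·2!·1!·2!·3!) = 1/24
  k=1: −1/(1!·0!·1!·0!·3!·4!) = -1/144
Σ = 5/144  ⇒  CG² = 10368/35·5/144² = 5/14
CG = +√(5/14) = +0.597614

+0.597614  (= +√(5/14))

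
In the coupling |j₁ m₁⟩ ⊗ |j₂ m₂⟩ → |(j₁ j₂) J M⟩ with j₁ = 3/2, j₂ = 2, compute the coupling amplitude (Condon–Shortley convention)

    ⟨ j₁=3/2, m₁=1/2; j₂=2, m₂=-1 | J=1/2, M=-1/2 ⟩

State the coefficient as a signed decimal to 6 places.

−√(3/10) = -0.547723

triangle: 3!×0!×1!/5! = 6/120
(j±m)!: 2!×1!×1!×3!×0!×1! = 12
prefactor² = (2J+1)×Δ×N² = 6/5
  k=1: −1/(1!×2!×0!×0!×0!×1!) = -1/2
Σ = -1/2  ⇒  CG² = 6/5×(-1/2)² = 3/10
CG = −√(3/10) = -0.547723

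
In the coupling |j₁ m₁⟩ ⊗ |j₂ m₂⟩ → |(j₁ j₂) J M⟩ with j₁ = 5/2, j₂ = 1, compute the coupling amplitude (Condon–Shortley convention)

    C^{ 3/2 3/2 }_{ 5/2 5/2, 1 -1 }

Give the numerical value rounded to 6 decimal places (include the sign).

+0.816497  (= +√(2/3))

√[4·2!3!0!/6! · 5!0!0!2!3!0!] = √(96)
  +(−1)^0/∏(0,2,0,0,3,0)! = 1/12  (running 1/12)
⟨..|..⟩ = √(96)·(1/12) = +0.816497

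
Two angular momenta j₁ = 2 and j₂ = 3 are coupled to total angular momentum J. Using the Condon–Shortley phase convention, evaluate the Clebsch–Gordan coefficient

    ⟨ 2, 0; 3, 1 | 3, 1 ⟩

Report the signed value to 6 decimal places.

triangle: 2!·2!·4!/9! = 96/362880
(j±m)!: 2!·2!·4!·2!·4!·2! = 9216
prefactor² = (2J+1)·Δ·N² = 256/15
  k=0: +1/(0!·2!·2!·4!·0!·0!) = 1/96
  k=1: −1/(1!·1!·1!·3!·1!·1!) = -1/6
  k=2: +1/(2!·0!·0!·2!·2!·2!) = 1/16
Σ = -3/32  ⇒  CG² = 256/15·(-3/32)² = 3/20
CG = −√(3/20) = -0.387298

-0.387298  (= −√(3/20))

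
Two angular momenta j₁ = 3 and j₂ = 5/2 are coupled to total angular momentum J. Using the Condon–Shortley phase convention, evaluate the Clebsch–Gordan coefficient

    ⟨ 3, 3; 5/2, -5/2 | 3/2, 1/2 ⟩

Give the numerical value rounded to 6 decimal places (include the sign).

+0.597614

√[4·4!2!1!/8! · 6!0!0!5!2!1!] = √(5760/7)
  +(−1)^0/∏(0,4,0,0,2,1)! = 1/48  (running 1/48)
⟨..|..⟩ = √(5760/7)·(1/48) = +0.597614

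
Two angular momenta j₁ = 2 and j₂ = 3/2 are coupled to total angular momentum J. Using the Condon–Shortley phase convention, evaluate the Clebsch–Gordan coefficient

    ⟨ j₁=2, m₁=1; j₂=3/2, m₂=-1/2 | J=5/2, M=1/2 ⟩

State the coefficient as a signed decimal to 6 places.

triangle: 1!·3!·2!/7! = 12/5040
(j±m)!: 3!·1!·1!·2!·3!·2! = 144
prefactor² = (2J+1)·Δ·N² = 72/35
  k=0: +1/(0!·1!·1!·1!·2!·1!) = 1/2
  k=1: −1/(1!·0!·0!·0!·3!·2!) = -1/12
Σ = 5/12  ⇒  CG² = 72/35·5/12² = 5/14
CG = +√(5/14) = +0.597614

+0.597614  (= +√(5/14))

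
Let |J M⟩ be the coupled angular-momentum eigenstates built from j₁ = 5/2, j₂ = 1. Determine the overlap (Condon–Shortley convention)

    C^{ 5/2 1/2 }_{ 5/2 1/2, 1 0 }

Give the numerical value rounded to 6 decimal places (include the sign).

+0.169031  (= +√(1/35))

√[6·1!4!1!/7! · 3!2!1!1!3!2!] = √(144/35)
  +(−1)^0/∏(0,1,2,1,2,0)! = 1/4  (running 1/4)
  +(−1)^1/∏(1,0,1,0,3,1)! = -1/6  (running 1/12)
⟨..|..⟩ = √(144/35)·(1/12) = +0.169031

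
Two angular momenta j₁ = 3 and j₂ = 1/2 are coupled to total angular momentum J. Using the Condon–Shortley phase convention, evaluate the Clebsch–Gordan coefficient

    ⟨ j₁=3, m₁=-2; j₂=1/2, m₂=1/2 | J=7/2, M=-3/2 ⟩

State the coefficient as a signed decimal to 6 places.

+√(2/7) = +0.534522

triangle: 0!×6!×1!/8! = 720/40320
(j±m)!: 1!×5!×1!×0!×2!×5! = 28800
prefactor² = (2J+1)×Δ×N² = 28800/7
  k=0: +1/(0!×0!×5!×1!×1!×0!) = 1/120
Σ = 1/120  ⇒  CG² = 28800/7×1/120² = 2/7
CG = +√(2/7) = +0.534522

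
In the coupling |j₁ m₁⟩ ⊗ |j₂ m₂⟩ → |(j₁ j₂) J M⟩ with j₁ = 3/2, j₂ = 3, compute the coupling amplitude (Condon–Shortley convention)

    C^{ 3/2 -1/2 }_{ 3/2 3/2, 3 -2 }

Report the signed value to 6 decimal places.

j₁+j₂−J=3  J+j₁−j₂=0  J−j₁+j₂=3  j₁+j₂+J+1=7
(j₁±m₁, j₂±m₂, J±M) = (3,0,1,5,1,2)
P² = 288/7
sum k=0..0:
  [0] +1/12 = 1/12
S = 1/12
C² = P²·S² = 2/7 ; C = +0.534522

+√(2/7) ≈ +0.534522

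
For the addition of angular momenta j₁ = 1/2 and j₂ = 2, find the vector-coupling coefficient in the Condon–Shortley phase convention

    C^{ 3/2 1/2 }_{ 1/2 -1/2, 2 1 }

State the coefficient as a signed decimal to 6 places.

−√(3/5) ≈ -0.774597

j₁+j₂−J=1  J+j₁−j₂=0  J−j₁+j₂=3  j₁+j₂+J+1=5
(j₁±m₁, j₂±m₂, J±M) = (0,1,3,1,2,1)
P² = 12/5
sum k=1..1:
  [1] −1/2 = -1/2
S = -1/2
C² = P²·S² = 3/5 ; C = -0.774597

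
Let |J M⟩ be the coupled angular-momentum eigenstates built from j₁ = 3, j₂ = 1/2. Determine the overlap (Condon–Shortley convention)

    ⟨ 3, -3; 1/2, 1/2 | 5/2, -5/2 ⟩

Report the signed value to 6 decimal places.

-0.925820  (= −√(6/7))

√[6·1!5!0!/7! · 0!6!1!0!0!5!] = √(86400/7)
  +(−1)^1/∏(1,0,5,0,0,0)! = -1/120  (running -1/120)
⟨..|..⟩ = √(86400/7)·(-1/120) = -0.925820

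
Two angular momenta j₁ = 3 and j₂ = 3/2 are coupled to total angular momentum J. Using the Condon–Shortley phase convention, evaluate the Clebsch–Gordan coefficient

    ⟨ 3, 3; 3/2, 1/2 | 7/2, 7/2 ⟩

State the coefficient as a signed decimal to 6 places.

triangle: 1!·5!·2!/9! = 240/362880
(j±m)!: 6!·0!·2!·1!·7!·0! = 7257600
prefactor² = (2J+1)·Δ·N² = 38400
  k=0: +1/(0!·1!·0!·2!·5!·0!) = 1/240
Σ = 1/240  ⇒  CG² = 38400·1/240² = 2/3
CG = +√(2/3) = +0.816497

+√(2/3) ≈ +0.816497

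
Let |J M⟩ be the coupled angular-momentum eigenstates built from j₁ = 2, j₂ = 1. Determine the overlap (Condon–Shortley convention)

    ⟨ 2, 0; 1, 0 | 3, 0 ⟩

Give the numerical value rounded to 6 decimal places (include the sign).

√[7·0!4!2!/7! · 2!2!1!1!3!3!] = √(48/5)
  +(−1)^0/∏(0,0,2,1,2,1)! = 1/4  (running 1/4)
⟨..|..⟩ = √(48/5)·(1/4) = +0.774597

+√(3/5) ≈ +0.774597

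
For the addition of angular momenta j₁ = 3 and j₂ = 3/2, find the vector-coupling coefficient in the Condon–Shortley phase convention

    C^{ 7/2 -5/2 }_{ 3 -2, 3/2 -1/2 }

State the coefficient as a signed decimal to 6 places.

triangle: 1!·5!·2!/9! = 240/362880
(j±m)!: 1!·5!·1!·2!·1!·6! = 172800
prefactor² = (2J+1)·Δ·N² = 6400/7
  k=0: +1/(0!·1!·5!·1!·0!·1!) = 1/120
  k=1: −1/(1!·0!·4!·0!·1!·2!) = -1/48
Σ = -1/80  ⇒  CG² = 6400/7·(-1/80)² = 1/7
CG = −√(1/7) = -0.377964

−√(1/7) = -0.377964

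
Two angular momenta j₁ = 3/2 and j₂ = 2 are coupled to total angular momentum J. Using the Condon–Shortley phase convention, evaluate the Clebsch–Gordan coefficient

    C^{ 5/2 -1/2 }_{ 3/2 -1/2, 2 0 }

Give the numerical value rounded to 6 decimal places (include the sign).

-0.292770  (= −√(3/35))

√[6·1!2!3!/7! · 1!2!2!2!2!3!] = √(48/35)
  +(−1)^0/∏(0,1,2,2,0,1)! = 1/4  (running 1/4)
  +(−1)^1/∏(1,0,1,1,1,2)! = -1/2  (running -1/4)
⟨..|..⟩ = √(48/35)·(-1/4) = -0.292770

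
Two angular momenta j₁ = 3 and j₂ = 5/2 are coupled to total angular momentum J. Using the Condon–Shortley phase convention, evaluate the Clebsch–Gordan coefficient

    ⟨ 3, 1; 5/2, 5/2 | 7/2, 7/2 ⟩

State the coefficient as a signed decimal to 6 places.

+0.471405

√[8·2!4!3!/10! · 4!2!5!0!7!0!] = √(18432)
  +(−1)^2/∏(2,0,0,3,4,0)! = 1/288  (running 1/288)
⟨..|..⟩ = √(18432)·(1/288) = +0.471405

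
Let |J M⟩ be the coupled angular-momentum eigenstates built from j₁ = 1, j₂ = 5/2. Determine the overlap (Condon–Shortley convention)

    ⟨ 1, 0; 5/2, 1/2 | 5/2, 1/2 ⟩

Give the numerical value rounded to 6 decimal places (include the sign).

j₁+j₂−J=1  J+j₁−j₂=1  J−j₁+j₂=4  j₁+j₂+J+1=7
(j₁±m₁, j₂±m₂, J±M) = (1,1,3,2,3,2)
P² = 144/35
sum k=0..1:
  [0] +1/6 = 1/6
  [1] −1/4 = -1/4
S = -1/12
C² = P²·S² = 1/35 ; C = -0.169031

−√(1/35) = -0.169031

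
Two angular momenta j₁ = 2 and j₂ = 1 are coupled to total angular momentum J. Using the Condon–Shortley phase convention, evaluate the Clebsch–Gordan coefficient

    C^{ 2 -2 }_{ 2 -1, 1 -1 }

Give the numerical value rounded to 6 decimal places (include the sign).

+√(1/3) = +0.577350

triangle: 1!*3!*1!/6! = 6/720
(j±m)!: 1!*3!*0!*2!*0!*4! = 288
prefactor² = (2J+1)*Δ*N² = 12
  k=0: +1/(0!*1!*3!*0!*0!*1!) = 1/6
Σ = 1/6  ⇒  CG² = 12*1/6² = 1/3
CG = +√(1/3) = +0.577350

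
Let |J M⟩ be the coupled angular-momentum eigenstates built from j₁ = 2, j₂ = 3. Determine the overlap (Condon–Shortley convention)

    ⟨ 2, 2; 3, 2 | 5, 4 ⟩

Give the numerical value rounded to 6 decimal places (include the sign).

+0.774597

√[11·0!4!6!/11! · 4!0!5!1!9!1!] = √(4976640)
  +(−1)^0/∏(0,0,0,5,4,1)! = 1/2880  (running 1/2880)
⟨..|..⟩ = √(4976640)·(1/2880) = +0.774597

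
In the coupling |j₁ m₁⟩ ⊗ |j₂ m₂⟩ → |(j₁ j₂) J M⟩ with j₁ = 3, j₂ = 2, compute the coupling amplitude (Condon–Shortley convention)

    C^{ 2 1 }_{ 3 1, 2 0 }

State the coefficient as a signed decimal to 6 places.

triangle: 3!·3!·1!/8! = 36/40320
(j±m)!: 4!·2!·2!·2!·3!·1! = 1152
prefactor² = (2J+1)·Δ·N² = 36/7
  k=1: −1/(1!·2!·1!·1!·2!·0!) = -1/4
  k=2: +1/(2!·1!·0!·0!·3!·1!) = 1/12
Σ = -1/6  ⇒  CG² = 36/7·(-1/6)² = 1/7
CG = −√(1/7) = -0.377964

−√(1/7) = -0.377964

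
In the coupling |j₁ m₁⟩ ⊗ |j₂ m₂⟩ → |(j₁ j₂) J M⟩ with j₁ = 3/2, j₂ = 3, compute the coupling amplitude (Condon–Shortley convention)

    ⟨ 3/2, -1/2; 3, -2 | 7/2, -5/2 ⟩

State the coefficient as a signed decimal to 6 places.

√[8·1!2!5!/9! · 1!2!1!5!1!6!] = √(6400/7)
  +(−1)^0/∏(0,1,2,1,0,4)! = 1/48  (running 1/48)
  +(−1)^1/∏(1,0,1,0,1,5)! = -1/120  (running 1/80)
⟨..|..⟩ = √(6400/7)·(1/80) = +0.377964

+0.377964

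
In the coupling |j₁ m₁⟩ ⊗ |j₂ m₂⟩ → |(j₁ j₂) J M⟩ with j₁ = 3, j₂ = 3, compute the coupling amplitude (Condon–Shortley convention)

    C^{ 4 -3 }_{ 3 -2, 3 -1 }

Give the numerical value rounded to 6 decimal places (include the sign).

j₁+j₂−J=2  J+j₁−j₂=4  J−j₁+j₂=4  j₁+j₂+J+1=11
(j₁±m₁, j₂±m₂, J±M) = (1,5,2,4,1,7)
P² = 82944/11
sum k=1..2:
  [1] −1/144 = -1/144
  [2] +1/288 = 1/288
S = -1/288
C² = P²·S² = 1/11 ; C = -0.301511

-0.301511  (= −√(1/11))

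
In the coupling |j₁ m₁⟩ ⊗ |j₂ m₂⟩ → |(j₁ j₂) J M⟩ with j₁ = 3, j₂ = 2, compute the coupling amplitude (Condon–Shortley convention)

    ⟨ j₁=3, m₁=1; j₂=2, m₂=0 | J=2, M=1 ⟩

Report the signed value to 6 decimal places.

−√(1/7) ≈ -0.377964

j₁+j₂−J=3  J+j₁−j₂=3  J−j₁+j₂=1  j₁+j₂+J+1=8
(j₁±m₁, j₂±m₂, J±M) = (4,2,2,2,3,1)
P² = 36/7
sum k=1..2:
  [1] −1/4 = -1/4
  [2] +1/12 = 1/12
S = -1/6
C² = P²·S² = 1/7 ; C = -0.377964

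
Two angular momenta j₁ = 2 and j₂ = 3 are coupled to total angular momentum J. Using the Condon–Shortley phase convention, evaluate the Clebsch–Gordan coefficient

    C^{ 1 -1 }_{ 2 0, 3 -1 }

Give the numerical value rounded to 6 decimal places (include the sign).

+0.414039  (= +√(6/35))

j₁+j₂−J=4  J+j₁−j₂=0  J−j₁+j₂=2  j₁+j₂+J+1=7
(j₁±m₁, j₂±m₂, J±M) = (2,2,2,4,0,2)
P² = 384/35
sum k=2..2:
  [2] +1/8 = 1/8
S = 1/8
C² = P²·S² = 6/35 ; C = +0.414039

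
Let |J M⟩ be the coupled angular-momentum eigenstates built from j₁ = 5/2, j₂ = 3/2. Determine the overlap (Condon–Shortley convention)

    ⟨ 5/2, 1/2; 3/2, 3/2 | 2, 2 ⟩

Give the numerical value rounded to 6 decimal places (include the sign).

+√(1/7) = +0.377964

triangle: 2!*3!*1!/7! = 12/5040
(j±m)!: 3!*2!*3!*0!*4!*0! = 1728
prefactor² = (2J+1)*Δ*N² = 144/7
  k=2: +1/(2!*0!*0!*1!*3!*0!) = 1/12
Σ = 1/12  ⇒  CG² = 144/7*1/12² = 1/7
CG = +√(1/7) = +0.377964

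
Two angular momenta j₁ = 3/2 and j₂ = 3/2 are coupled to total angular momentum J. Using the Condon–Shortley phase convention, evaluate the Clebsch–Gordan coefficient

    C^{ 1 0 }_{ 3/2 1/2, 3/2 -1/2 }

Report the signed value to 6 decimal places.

j₁+j₂−J=2  J+j₁−j₂=1  J−j₁+j₂=1  j₁+j₂+J+1=5
(j₁±m₁, j₂±m₂, J±M) = (2,1,1,2,1,1)
P² = 1/5
sum k=0..1:
  [0] +1/2 = 1/2
  [1] −1/1 = -1
S = -1/2
C² = P²·S² = 1/20 ; C = -0.223607

-0.223607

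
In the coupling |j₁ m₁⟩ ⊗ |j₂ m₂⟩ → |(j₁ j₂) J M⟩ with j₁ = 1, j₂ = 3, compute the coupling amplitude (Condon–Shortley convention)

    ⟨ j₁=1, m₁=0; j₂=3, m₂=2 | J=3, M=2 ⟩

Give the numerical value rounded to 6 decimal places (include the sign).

-0.577350  (= −√(1/3))

j₁+j₂−J=1  J+j₁−j₂=1  J−j₁+j₂=5  j₁+j₂+J+1=8
(j₁±m₁, j₂±m₂, J±M) = (1,1,5,1,5,1)
P² = 300
sum k=0..1:
  [0] +1/120 = 1/120
  [1] −1/24 = -1/24
S = -1/30
C² = P²·S² = 1/3 ; C = -0.577350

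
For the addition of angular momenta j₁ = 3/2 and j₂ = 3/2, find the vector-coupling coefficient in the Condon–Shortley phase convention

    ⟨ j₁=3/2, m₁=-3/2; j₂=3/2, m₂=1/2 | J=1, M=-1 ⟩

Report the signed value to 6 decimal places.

+0.547723

√[3·2!1!1!/5! · 0!3!2!1!0!2!] = √(6/5)
  +(−1)^2/∏(2,0,1,0,0,1)! = 1/2  (running 1/2)
⟨..|..⟩ = √(6/5)·(1/2) = +0.547723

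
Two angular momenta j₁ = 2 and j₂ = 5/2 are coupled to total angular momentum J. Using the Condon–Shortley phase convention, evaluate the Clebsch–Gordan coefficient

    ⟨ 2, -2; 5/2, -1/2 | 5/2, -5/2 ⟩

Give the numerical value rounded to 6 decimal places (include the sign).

j₁+j₂−J=2  J+j₁−j₂=2  J−j₁+j₂=3  j₁+j₂+J+1=8
(j₁±m₁, j₂±m₂, J±M) = (0,4,2,3,0,5)
P² = 864/7
sum k=2..2:
  [2] +1/24 = 1/24
S = 1/24
C² = P²·S² = 3/14 ; C = +0.462910

+0.462910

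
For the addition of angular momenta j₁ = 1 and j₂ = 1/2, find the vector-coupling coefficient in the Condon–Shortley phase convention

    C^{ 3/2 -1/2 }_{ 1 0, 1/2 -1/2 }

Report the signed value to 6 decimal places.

+0.816497

j₁+j₂−J=0  J+j₁−j₂=2  J−j₁+j₂=1  j₁+j₂+J+1=4
(j₁±m₁, j₂±m₂, J±M) = (1,1,0,1,1,2)
P² = 2/3
sum k=0..0:
  [0] +1/1 = 1
S = 1
C² = P²·S² = 2/3 ; C = +0.816497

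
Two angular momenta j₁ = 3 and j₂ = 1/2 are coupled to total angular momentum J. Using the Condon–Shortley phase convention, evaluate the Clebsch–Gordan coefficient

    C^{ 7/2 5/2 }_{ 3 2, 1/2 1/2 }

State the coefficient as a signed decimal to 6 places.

triangle: 0!·6!·1!/8! = 720/40320
(j±m)!: 5!·1!·1!·0!·6!·1! = 86400
prefactor² = (2J+1)·Δ·N² = 86400/7
  k=0: +1/(0!·0!·1!·1!·5!·0!) = 1/120
Σ = 1/120  ⇒  CG² = 86400/7·1/120² = 6/7
CG = +√(6/7) = +0.925820

+√(6/7) ≈ +0.925820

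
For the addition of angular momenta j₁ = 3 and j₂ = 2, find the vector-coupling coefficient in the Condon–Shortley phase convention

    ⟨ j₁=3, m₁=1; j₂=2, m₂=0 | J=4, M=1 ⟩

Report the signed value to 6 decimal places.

√[9·1!5!3!/10! · 4!2!2!2!5!3!] = √(1728/7)
  +(−1)^0/∏(0,1,2,2,3,1)! = 1/24  (running 1/24)
  +(−1)^1/∏(1,0,1,1,4,2)! = -1/48  (running 1/48)
⟨..|..⟩ = √(1728/7)·(1/48) = +0.327327

+√(3/28) ≈ +0.327327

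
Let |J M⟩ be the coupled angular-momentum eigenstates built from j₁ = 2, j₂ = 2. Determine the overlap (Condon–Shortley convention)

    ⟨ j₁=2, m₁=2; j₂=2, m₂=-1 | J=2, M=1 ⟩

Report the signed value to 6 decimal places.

√[5·2!2!2!/7! · 4!0!1!3!3!1!] = √(48/7)
  +(−1)^0/∏(0,2,0,1,2,1)! = 1/4  (running 1/4)
⟨..|..⟩ = √(48/7)·(1/4) = +0.654654

+√(3/7) ≈ +0.654654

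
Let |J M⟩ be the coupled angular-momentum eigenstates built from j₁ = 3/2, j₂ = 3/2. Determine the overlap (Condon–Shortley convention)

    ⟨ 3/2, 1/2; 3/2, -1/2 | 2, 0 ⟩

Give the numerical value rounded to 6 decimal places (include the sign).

j₁+j₂−J=1  J+j₁−j₂=2  J−j₁+j₂=2  j₁+j₂+J+1=6
(j₁±m₁, j₂±m₂, J±M) = (2,1,1,2,2,2)
P² = 4/9
sum k=0..1:
  [0] +1/1 = 1
  [1] −1/4 = -1/4
S = 3/4
C² = P²·S² = 1/4 ; C = +0.500000

+√(1/4) = +0.500000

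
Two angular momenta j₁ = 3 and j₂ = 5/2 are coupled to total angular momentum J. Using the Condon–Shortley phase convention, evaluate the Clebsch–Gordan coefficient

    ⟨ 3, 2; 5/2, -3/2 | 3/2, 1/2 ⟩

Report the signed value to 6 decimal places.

-0.218218

√[4·4!2!1!/8! · 5!1!1!4!2!1!] = √(192/7)
  +(−1)^0/∏(0,4,1,1,1,0)! = 1/24  (running 1/24)
  +(−1)^1/∏(1,3,0,0,2,1)! = -1/12  (running -1/24)
⟨..|..⟩ = √(192/7)·(-1/24) = -0.218218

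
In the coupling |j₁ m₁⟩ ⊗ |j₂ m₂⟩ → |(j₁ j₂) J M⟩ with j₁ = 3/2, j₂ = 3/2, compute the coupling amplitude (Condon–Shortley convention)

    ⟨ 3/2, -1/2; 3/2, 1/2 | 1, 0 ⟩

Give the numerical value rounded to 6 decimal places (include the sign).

j₁+j₂−J=2  J+j₁−j₂=1  J−j₁+j₂=1  j₁+j₂+J+1=5
(j₁±m₁, j₂±m₂, J±M) = (1,2,2,1,1,1)
P² = 1/5
sum k=1..2:
  [1] −1/1 = -1
  [2] +1/2 = 1/2
S = -1/2
C² = P²·S² = 1/20 ; C = -0.223607

−√(1/20) ≈ -0.223607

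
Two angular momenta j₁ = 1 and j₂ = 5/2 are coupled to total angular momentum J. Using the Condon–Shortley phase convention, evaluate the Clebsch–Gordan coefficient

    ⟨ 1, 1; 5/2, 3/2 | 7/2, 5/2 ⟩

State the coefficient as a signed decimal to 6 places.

j₁+j₂−J=0  J+j₁−j₂=2  J−j₁+j₂=5  j₁+j₂+J+1=8
(j₁±m₁, j₂±m₂, J±M) = (2,0,4,1,6,1)
P² = 11520/7
sum k=0..0:
  [0] +1/48 = 1/48
S = 1/48
C² = P²·S² = 5/7 ; C = +0.845154

+0.845154  (= +√(5/7))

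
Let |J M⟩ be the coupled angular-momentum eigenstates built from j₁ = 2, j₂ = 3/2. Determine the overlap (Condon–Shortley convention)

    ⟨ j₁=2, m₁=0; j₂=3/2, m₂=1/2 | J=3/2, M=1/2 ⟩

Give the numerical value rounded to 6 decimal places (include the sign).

√[4·2!2!1!/6! · 2!2!2!1!2!1!] = √(16/45)
  +(−1)^1/∏(1,1,1,1,1,0)! = -1  (running -1)
  +(−1)^2/∏(2,0,0,0,2,1)! = 1/4  (running -3/4)
⟨..|..⟩ = √(16/45)·(-3/4) = -0.447214

-0.447214  (= −√(1/5))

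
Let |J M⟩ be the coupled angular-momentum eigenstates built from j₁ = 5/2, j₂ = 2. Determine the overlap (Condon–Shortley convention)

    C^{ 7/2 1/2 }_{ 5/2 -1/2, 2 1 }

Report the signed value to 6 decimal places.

√[8·1!4!3!/9! · 2!3!3!1!4!3!] = √(1152/35)
  +(−1)^0/∏(0,1,3,3,1,0)! = 1/36  (running 1/36)
  +(−1)^1/∏(1,0,2,2,2,1)! = -1/8  (running -7/72)
⟨..|..⟩ = √(1152/35)·(-7/72) = -0.557773

−√(14/45) = -0.557773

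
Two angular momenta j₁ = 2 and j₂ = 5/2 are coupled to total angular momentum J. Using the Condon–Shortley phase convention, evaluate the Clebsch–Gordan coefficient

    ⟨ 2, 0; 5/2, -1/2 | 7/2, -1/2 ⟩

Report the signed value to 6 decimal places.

√[8·1!3!4!/9! · 2!2!2!3!3!4!] = √(768/35)
  +(−1)^0/∏(0,1,2,2,1,2)! = 1/8  (running 1/8)
  +(−1)^1/∏(1,0,1,1,2,3)! = -1/12  (running 1/24)
⟨..|..⟩ = √(768/35)·(1/24) = +0.195180

+0.195180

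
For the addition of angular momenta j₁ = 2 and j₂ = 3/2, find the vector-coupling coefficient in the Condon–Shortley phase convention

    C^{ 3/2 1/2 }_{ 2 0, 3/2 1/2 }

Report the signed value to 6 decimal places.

√[4·2!2!1!/6! · 2!2!2!1!2!1!] = √(16/45)
  +(−1)^1/∏(1,1,1,1,1,0)! = -1  (running -1)
  +(−1)^2/∏(2,0,0,0,2,1)! = 1/4  (running -3/4)
⟨..|..⟩ = √(16/45)·(-3/4) = -0.447214

-0.447214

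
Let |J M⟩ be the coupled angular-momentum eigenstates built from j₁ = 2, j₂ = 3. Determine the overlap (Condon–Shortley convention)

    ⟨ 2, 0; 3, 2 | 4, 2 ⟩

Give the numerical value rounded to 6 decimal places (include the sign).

j₁+j₂−J=1  J+j₁−j₂=3  J−j₁+j₂=5  j₁+j₂+J+1=10
(j₁±m₁, j₂±m₂, J±M) = (2,2,5,1,6,2)
P² = 8640/7
sum k=0..1:
  [0] +1/240 = 1/240
  [1] −1/48 = -1/48
S = -1/60
C² = P²·S² = 12/35 ; C = -0.585540

-0.585540  (= −√(12/35))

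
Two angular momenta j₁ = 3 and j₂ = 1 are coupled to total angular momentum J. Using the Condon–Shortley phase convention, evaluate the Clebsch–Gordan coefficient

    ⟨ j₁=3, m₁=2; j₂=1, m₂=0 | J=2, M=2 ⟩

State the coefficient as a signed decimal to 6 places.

j₁+j₂−J=2  J+j₁−j₂=4  J−j₁+j₂=0  j₁+j₂+J+1=7
(j₁±m₁, j₂±m₂, J±M) = (5,1,1,1,4,0)
P² = 960/7
sum k=1..1:
  [1] −1/24 = -1/24
S = -1/24
C² = P²·S² = 5/21 ; C = -0.487950

−√(5/21) = -0.487950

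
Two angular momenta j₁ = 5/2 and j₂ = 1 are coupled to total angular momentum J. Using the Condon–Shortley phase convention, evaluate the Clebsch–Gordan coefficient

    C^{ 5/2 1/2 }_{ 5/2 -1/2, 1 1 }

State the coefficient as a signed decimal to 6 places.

−√(18/35) ≈ -0.717137

j₁+j₂−J=1  J+j₁−j₂=4  J−j₁+j₂=1  j₁+j₂+J+1=7
(j₁±m₁, j₂±m₂, J±M) = (2,3,2,0,3,2)
P² = 288/35
sum k=1..1:
  [1] −1/4 = -1/4
S = -1/4
C² = P²·S² = 18/35 ; C = -0.717137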